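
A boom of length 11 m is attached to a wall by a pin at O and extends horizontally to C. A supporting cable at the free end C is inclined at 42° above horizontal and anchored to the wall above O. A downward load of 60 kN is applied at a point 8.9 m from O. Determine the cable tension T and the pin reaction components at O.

ΣM about O: T·sin42°·11 − 60·8.9 = 0 → T = 534/(11·0.669131) = 72.55 kN.
ΣF_x = 0: O_x − T·cos42° = 0 → O_x = 72.55 × 0.743145 = 53.92 kN.
ΣF_y = 0: O_y + T·sin42° − 60 = 0 → O_y = 60 − 72.55 × 0.669131 = 11.45 kN.

T = 72.55 kN, O_x = 53.92 kN, O_y = 11.45 kN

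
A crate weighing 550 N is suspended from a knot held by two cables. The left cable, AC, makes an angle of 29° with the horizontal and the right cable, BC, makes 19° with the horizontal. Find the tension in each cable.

ΣF_x = 0: −T_AC·cos29° + T_BC·cos19° = 0 → T_BC = 0.925016·T_AC.
ΣF_y = 0: T_AC·sin29° + T_BC·sin19° = 550.
Substitute: T_AC·(0.48481 + 0.925016·0.325568) = 550 → T_AC = 699.776 ≈ 699.8 N.
Then T_BC = 0.925016 × 699.776 = 647.3 N.

T_AC = 699.8 N, T_BC = 647.3 N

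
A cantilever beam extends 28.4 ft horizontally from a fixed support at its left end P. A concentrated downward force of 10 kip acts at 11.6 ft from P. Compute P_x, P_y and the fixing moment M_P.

P_x = 0, P_y = 10.00 kip, M_P = 116.0 kip·ft

ΣF_x = 0: P_x = 0.
ΣF_y = 0: P_y − 10 = 0 → P_y = 10.00 kip.
ΣM about P: M_P − 10·11.6 = 0 → M_P = 116.0 kip·ft.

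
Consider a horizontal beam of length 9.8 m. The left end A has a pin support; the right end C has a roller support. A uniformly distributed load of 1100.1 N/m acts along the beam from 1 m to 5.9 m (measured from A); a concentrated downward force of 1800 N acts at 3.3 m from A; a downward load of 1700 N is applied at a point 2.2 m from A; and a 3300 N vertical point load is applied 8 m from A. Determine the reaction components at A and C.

Resultant of the distributed load: 1100.1 × 4.9 = 5390.49 N at 3.45 m from A.
Taking moments about A: C_y·9.8 − (1100.1·4.9)·3.45 − 1800·3.3 − 1700·2.2 − 3300·8 = 0 → C_y = 54677.1905/9.8 = 5579.31 ≈ 5579 N.
ΣF_y = 0: A_y + 5579.31 − 1100.1·4.9 − 1800 − 1700 − 3300 = 0 → A_y = 6611 N.
ΣF_x = 0: no horizontal applied forces, so A_x = 0.

A_x = 0, A_y = 6611 N, C_y = 5579 N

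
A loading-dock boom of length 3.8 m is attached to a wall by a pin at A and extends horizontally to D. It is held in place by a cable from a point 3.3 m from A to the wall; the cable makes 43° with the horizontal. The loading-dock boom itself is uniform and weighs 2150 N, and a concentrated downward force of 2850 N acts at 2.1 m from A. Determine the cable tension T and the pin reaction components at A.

T = 4474 N, A_x = 3272 N, A_y = 1948 N

ΣM about A: T·sin43°·3.3 − 2150·1.9 − 2850·2.1 = 0 → T = 10070/(3.3·0.681998) = 4474.38 ≈ 4474 N.
ΣF_x = 0: A_x − T·cos43° = 0 → A_x = 4474.38 × 0.731354 = 3272 N.
ΣF_y = 0: A_y + T·sin43° − 2150 − 2850 = 0 → A_y = 5000 − 4474.38 × 0.681998 = 1948 N.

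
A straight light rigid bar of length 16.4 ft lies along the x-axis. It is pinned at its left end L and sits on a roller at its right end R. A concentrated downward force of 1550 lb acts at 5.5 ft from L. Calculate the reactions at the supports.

Moments about L: R_y·16.4 − 1550·5.5 = 0 → R_y = 8525/16.4 = 519.817 ≈ 519.8 lb.
ΣF_y = 0: L_y + 519.817 − 1550 = 0 → L_y = 1030 lb.
ΣF_x = 0: no horizontal applied forces, so L_x = 0.

L_x = 0, L_y = 1030 lb, R_y = 519.8 lb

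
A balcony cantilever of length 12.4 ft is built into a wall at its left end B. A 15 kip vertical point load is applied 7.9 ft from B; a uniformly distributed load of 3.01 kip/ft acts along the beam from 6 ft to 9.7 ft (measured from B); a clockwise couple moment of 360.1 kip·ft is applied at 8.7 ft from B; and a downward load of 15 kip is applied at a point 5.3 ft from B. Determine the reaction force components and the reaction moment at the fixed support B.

B_x = 0, B_y = 41.14 kip, M_B = 645.5 kip·ft

Resultant of the distributed load: 3.01 × 3.7 = 11.137 kip at 7.85 ft from B.
ΣF_x = 0: B_x = 0.
ΣF_y = 0: B_y − 15 − 3.01·3.7 − 15 = 0 → B_y = 41.14 kip.
ΣM about B: M_B − 15·7.9 − (3.01·3.7)·7.85 − 360.1 − 15·5.3 = 0 → M_B = 645.5 kip·ft.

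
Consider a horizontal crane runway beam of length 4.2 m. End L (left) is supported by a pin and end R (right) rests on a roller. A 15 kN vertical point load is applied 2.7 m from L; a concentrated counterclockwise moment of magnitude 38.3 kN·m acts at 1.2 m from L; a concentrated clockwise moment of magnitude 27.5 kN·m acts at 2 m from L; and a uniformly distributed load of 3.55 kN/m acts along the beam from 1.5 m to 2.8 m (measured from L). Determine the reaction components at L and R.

Resultant of the distributed load: 3.55 × 1.3 = 4.615 kN at 2.15 m from L.
ΣM about L: R_y·4.2 − 15·2.7 + 38.3 − 27.5 − (3.55·1.3)·2.15 = 0 → R_y = 39.62225/4.2 = 9.43387 ≈ 9.434 kN.
ΣF_y = 0: L_y + 9.43387 − 15 − 3.55·1.3 = 0 → L_y = 10.18 kN.
ΣF_x = 0: no horizontal applied forces, so L_x = 0.

L_x = 0, L_y = 10.18 kN, R_y = 9.434 kN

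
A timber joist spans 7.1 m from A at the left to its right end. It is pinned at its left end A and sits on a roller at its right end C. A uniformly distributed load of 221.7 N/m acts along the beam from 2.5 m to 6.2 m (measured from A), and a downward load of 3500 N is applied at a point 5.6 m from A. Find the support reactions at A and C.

Resultant of the distributed load: 221.7 × 3.7 = 820.29 N at 4.35 m from A.
Taking moments about A: C_y·7.1 − (221.7·3.7)·4.35 − 3500·5.6 = 0 → C_y = 23168.2615/7.1 = 3263.14 ≈ 3263 N.
ΣF_y = 0: A_y + 3263.14 − 221.7·3.7 − 3500 = 0 → A_y = 1057 N.
ΣF_x = 0: no horizontal applied forces, so A_x = 0.

A_x = 0, A_y = 1057 N, C_y = 3263 N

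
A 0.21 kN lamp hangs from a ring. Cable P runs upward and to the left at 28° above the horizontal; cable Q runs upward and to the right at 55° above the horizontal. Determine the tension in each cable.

ΣF_x = 0: −T_P·cos28° + T_Q·cos55° = 0 → T_Q = 1.53937·T_P.
ΣF_y = 0: T_P·sin28° + T_Q·sin55° = 0.21.
Substitute: T_P·(0.469472 + 1.53937·0.819152) = 0.21 → T_P = 0.121356 ≈ 0.1214 kN.
Then T_Q = 1.53937 × 0.121356 = 0.1868 kN.

T_P = 0.1214 kN, T_Q = 0.1868 kN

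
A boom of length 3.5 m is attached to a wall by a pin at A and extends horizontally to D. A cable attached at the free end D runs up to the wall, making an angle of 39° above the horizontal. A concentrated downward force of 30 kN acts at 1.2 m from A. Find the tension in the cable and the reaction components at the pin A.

ΣM about A: T·sin39°·3.5 − 30·1.2 = 0 → T = 36/(3.5·0.62932) = 16.3442 ≈ 16.34 kN.
ΣF_x = 0: A_x − T·cos39° = 0 → A_x = 16.3442 × 0.777146 = 12.70 kN.
ΣF_y = 0: A_y + T·sin39° − 30 = 0 → A_y = 30 − 16.3442 × 0.62932 = 19.71 kN.

T = 16.34 kN, A_x = 12.70 kN, A_y = 19.71 kN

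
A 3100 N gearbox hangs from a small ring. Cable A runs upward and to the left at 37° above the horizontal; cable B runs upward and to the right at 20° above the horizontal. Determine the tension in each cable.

ΣF_x = 0: −T_A·cos37° + T_B·cos20° = 0 → T_B = 0.84989·T_A.
ΣF_y = 0: T_A·sin37° + T_B·sin20° = 3100.
Substitute: T_A·(0.601815 + 0.84989·0.34202) = 3100 → T_A = 3473.41 ≈ 3473 N.
Then T_B = 0.84989 × 3473.41 = 2952 N.

T_A = 3473 N, T_B = 2952 N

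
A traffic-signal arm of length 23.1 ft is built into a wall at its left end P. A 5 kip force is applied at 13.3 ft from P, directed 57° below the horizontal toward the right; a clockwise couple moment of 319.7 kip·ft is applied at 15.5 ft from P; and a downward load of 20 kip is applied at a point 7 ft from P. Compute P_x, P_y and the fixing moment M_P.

ΣF_x = 0: P_x + 5·cos57° = 0 → P_x = -2.723 kip.
ΣF_y = 0: P_y − 5·sin57° − 20 = 0 → P_y = 24.19 kip.
ΣM about P: M_P − 5·sin57°·13.3 − 319.7 − 20·7 = 0 → M_P = 515.5 kip·ft.

P_x = -2.723 kip, P_y = 24.19 kip, M_P = 515.5 kip·ft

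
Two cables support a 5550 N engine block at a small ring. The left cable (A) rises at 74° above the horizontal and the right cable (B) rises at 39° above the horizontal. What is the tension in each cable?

ΣF_x = 0: −T_A·cos74° + T_B·cos39° = 0 → T_B = 0.354679·T_A.
ΣF_y = 0: T_A·sin74° + T_B·sin39° = 5550.
Substitute: T_A·(0.961262 + 0.354679·0.62932) = 5550 → T_A = 4685.65 ≈ 4686 N.
Then T_B = 0.354679 × 4685.65 = 1662 N.

T_A = 4686 N, T_B = 1662 N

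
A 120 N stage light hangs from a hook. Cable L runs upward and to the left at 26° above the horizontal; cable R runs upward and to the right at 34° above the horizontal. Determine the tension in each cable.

T_L = 114.9 N, T_R = 124.5 N

ΣF_x = 0: −T_L·cos26° + T_R·cos34° = 0 → T_R = 1.08414·T_L.
ΣF_y = 0: T_L·sin26° + T_R·sin34° = 120.
Substitute: T_L·(0.438371 + 1.08414·0.559193) = 120 → T_L = 114.875 ≈ 114.9 N.
Then T_R = 1.08414 × 114.875 = 124.5 N.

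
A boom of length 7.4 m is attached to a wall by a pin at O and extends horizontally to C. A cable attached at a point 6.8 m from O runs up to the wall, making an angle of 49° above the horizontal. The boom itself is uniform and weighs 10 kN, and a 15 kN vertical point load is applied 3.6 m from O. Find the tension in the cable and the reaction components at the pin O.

T = 17.73 kN, O_x = 11.63 kN, O_y = 11.62 kN

ΣM about O: T·sin49°·6.8 − 10·3.7 − 15·3.6 = 0 → T = 91/(6.8·0.75471) = 17.7318 ≈ 17.73 kN.
ΣF_x = 0: O_x − T·cos49° = 0 → O_x = 17.7318 × 0.656059 = 11.63 kN.
ΣF_y = 0: O_y + T·sin49° − 10 − 15 = 0 → O_y = 25 − 17.7318 × 0.75471 = 11.62 kN.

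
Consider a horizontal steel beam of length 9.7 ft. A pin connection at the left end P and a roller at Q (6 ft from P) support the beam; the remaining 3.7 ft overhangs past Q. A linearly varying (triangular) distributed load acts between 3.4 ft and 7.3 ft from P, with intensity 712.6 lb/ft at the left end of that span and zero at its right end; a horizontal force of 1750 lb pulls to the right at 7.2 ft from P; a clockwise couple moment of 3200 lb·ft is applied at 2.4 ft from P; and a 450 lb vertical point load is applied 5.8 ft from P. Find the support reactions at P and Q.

Resultant of the triangular load: ½ × 712.6 × 3.9 = 1389.57 lb, acting at 4.7 ft from P (one-third of the span from the peak).
Moments about P: Q_y·6 − (½·712.6·3.9)·4.7 − 3200 − 450·5.8 = 0 → Q_y = 12340.979/6 = 2056.83 ≈ 2057 lb.
ΣF_y = 0: P_y + 2056.83 − ½·712.6·3.9 − 450 = 0 → P_y = -217.3 lb.
ΣF_x = 0: P_x + 1750 = 0 → P_x = -1750 lb.

P_x = -1750 lb, P_y = -217.3 lb, Q_y = 2057 lb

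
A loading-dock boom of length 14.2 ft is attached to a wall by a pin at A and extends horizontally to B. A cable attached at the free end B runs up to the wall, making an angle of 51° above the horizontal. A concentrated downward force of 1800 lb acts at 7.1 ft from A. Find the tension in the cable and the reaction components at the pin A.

T = 1158 lb, A_x = 728.8 lb, A_y = 900.0 lb

ΣM about A: T·sin51°·14.2 − 1800·7.1 = 0 → T = 12780/(14.2·0.777146) = 1158.08 ≈ 1158 lb.
ΣF_x = 0: A_x − T·cos51° = 0 → A_x = 1158.08 × 0.62932 = 728.8 lb.
ΣF_y = 0: A_y + T·sin51° − 1800 = 0 → A_y = 1800 − 1158.08 × 0.777146 = 900.0 lb.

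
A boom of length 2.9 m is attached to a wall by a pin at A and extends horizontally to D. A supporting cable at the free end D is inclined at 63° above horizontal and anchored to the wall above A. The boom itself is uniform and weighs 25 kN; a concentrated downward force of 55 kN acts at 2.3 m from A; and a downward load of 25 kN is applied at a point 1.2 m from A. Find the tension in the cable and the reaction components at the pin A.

T = 74.60 kN, A_x = 33.87 kN, A_y = 38.53 kN

ΣM about A: T·sin63°·2.9 − 25·1.45 − 55·2.3 − 25·1.2 = 0 → T = 192.75/(2.9·0.891007) = 74.596 ≈ 74.60 kN.
ΣF_x = 0: A_x − T·cos63° = 0 → A_x = 74.596 × 0.45399 = 33.87 kN.
ΣF_y = 0: A_y + T·sin63° − 25 − 55 − 25 = 0 → A_y = 105 − 74.596 × 0.891007 = 38.53 kN.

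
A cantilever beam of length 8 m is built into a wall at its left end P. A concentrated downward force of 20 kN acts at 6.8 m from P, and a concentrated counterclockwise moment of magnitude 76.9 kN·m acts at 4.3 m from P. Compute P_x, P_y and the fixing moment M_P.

ΣF_x = 0: P_x = 0.
ΣF_y = 0: P_y − 20 = 0 → P_y = 20.00 kN.
ΣM about P: M_P − 20·6.8 + 76.9 = 0 → M_P = 59.10 kN·m.

P_x = 0, P_y = 20.00 kN, M_P = 59.10 kN·m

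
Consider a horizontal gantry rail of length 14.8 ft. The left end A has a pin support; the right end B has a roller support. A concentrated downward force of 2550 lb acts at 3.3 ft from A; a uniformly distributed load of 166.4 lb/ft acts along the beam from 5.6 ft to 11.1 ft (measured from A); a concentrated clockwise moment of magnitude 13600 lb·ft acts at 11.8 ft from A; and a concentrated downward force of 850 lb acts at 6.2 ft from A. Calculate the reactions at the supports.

A_x = 0, A_y = 1955 lb, B_y = 2360 lb

Resultant of the distributed load: 166.4 × 5.5 = 915.2 lb at 8.35 ft from A.
Taking moments about A: B_y·14.8 − 2550·3.3 − (166.4·5.5)·8.35 − 13600 − 850·6.2 = 0 → B_y = 34926.92/14.8 = 2359.93 ≈ 2360 lb.
ΣF_y = 0: A_y + 2359.93 − 2550 − 166.4·5.5 − 850 = 0 → A_y = 1955 lb.
ΣF_x = 0: no horizontal applied forces, so A_x = 0.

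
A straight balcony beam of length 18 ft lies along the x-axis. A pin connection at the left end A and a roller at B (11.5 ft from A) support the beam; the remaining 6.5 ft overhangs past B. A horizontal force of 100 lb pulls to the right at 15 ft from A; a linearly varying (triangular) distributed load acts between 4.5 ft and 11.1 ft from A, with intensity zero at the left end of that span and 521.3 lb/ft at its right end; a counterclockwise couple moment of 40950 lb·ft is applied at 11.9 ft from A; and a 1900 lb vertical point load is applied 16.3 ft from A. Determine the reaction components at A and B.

Resultant of the triangular load: ½ × 521.3 × 6.6 = 1720.29 lb, acting at 8.9 ft from A (one-third of the span from the peak).
Moments about A: B_y·11.5 − (½·521.3·6.6)·8.9 + 40950 − 1900·16.3 = 0 → B_y = 5330.581/11.5 = 463.529 ≈ 463.5 lb.
ΣF_y = 0: A_y + 463.529 − ½·521.3·6.6 − 1900 = 0 → A_y = 3157 lb.
ΣF_x = 0: A_x + 100 = 0 → A_x = -100.0 lb.

A_x = -100.0 lb, A_y = 3157 lb, B_y = 463.5 lb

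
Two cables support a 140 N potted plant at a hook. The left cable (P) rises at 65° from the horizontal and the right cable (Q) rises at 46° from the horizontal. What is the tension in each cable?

T_P = 104.2 N, T_Q = 63.38 N

ΣF_x = 0: −T_P·cos65° + T_Q·cos46° = 0 → T_Q = 0.608383·T_P.
ΣF_y = 0: T_P·sin65° + T_Q·sin46° = 140.
Substitute: T_P·(0.906308 + 0.608383·0.71934) = 140 → T_P = 104.171 ≈ 104.2 N.
Then T_Q = 0.608383 × 104.171 = 63.38 N.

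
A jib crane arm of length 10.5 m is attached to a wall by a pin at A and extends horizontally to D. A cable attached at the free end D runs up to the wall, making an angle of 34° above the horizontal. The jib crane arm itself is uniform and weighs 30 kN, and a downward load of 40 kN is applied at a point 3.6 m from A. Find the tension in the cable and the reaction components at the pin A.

T = 51.35 kN, A_x = 42.57 kN, A_y = 41.29 kN

ΣM about A: T·sin34°·10.5 − 30·5.25 − 40·3.6 = 0 → T = 301.5/(10.5·0.559193) = 51.3495 ≈ 51.35 kN.
ΣF_x = 0: A_x − T·cos34° = 0 → A_x = 51.3495 × 0.829038 = 42.57 kN.
ΣF_y = 0: A_y + T·sin34° − 30 − 40 = 0 → A_y = 70 − 51.3495 × 0.559193 = 41.29 kN.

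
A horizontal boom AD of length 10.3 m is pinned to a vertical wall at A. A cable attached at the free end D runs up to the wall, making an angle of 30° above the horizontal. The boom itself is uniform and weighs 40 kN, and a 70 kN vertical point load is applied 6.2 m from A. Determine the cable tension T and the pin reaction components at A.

T = 124.3 kN, A_x = 107.6 kN, A_y = 47.86 kN

ΣM about A: T·sin30°·10.3 − 40·5.15 − 70·6.2 = 0 → T = 640/(10.3·0.5) = 124.272 ≈ 124.3 kN.
ΣF_x = 0: A_x − T·cos30° = 0 → A_x = 124.272 × 0.866025 = 107.6 kN.
ΣF_y = 0: A_y + T·sin30° − 40 − 70 = 0 → A_y = 110 − 124.272 × 0.5 = 47.86 kN.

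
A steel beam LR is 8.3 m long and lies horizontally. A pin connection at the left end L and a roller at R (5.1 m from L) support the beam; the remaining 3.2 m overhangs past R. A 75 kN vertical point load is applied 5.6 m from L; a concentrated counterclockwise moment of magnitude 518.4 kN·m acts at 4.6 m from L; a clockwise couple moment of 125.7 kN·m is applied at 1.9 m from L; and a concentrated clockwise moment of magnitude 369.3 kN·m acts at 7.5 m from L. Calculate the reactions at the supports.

L_x = 0, L_y = -2.765 kN, R_y = 77.76 kN

ΣM about L: R_y·5.1 − 75·5.6 + 518.4 − 125.7 − 369.3 = 0 → R_y = 396.6/5.1 = 77.7647 ≈ 77.76 kN.
ΣF_y = 0: L_y + 77.7647 − 75 = 0 → L_y = -2.765 kN.
ΣF_x = 0: no horizontal applied forces, so L_x = 0.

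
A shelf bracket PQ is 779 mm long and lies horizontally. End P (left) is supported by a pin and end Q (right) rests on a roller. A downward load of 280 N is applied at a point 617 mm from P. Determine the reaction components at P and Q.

Moments about P: Q_y·779 − 280·617 = 0 → Q_y = 172760/779 = 221.772 ≈ 221.8 N.
ΣF_y = 0: P_y + 221.772 − 280 = 0 → P_y = 58.23 N.
ΣF_x = 0: no horizontal applied forces, so P_x = 0.

P_x = 0, P_y = 58.23 N, Q_y = 221.8 N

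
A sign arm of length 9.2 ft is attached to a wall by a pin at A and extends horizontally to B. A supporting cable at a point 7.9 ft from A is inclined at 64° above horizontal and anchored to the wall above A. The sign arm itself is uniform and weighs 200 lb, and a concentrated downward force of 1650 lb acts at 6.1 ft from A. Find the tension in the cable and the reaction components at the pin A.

T = 1547 lb, A_x = 678.2 lb, A_y = 459.5 lb

ΣM about A: T·sin64°·7.9 − 200·4.6 − 1650·6.1 = 0 → T = 10985/(7.9·0.898794) = 1547.08 ≈ 1547 lb.
ΣF_x = 0: A_x − T·cos64° = 0 → A_x = 1547.08 × 0.438371 = 678.2 lb.
ΣF_y = 0: A_y + T·sin64° − 200 − 1650 = 0 → A_y = 1850 − 1547.08 × 0.898794 = 459.5 lb.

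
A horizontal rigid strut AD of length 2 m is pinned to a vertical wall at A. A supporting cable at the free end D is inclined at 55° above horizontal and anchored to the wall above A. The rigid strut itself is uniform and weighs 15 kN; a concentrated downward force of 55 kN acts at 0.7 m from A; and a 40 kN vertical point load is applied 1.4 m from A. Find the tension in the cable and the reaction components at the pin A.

T = 66.84 kN, A_x = 38.34 kN, A_y = 55.25 kN

ΣM about A: T·sin55°·2 − 15·1 − 55·0.7 − 40·1.4 = 0 → T = 109.5/(2·0.819152) = 66.8374 ≈ 66.84 kN.
ΣF_x = 0: A_x − T·cos55° = 0 → A_x = 66.8374 × 0.573576 = 38.34 kN.
ΣF_y = 0: A_y + T·sin55° − 15 − 55 − 40 = 0 → A_y = 110 − 66.8374 × 0.819152 = 55.25 kN.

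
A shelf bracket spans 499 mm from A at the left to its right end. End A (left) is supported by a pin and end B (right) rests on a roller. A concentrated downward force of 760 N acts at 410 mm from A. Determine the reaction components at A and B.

A_x = 0, A_y = 135.6 N, B_y = 624.4 N

Moments about A: B_y·499 − 760·410 = 0 → B_y = 311600/499 = 624.449 ≈ 624.4 N.
ΣF_y = 0: A_y + 624.449 − 760 = 0 → A_y = 135.6 N.
ΣF_x = 0: no horizontal applied forces, so A_x = 0.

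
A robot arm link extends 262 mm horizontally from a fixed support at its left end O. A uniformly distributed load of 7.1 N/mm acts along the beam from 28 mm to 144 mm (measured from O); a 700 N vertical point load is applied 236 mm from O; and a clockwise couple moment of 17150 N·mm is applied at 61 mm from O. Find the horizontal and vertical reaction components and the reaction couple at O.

Resultant of the distributed load: 7.1 × 116 = 823.6 N at 86 mm from O.
ΣF_x = 0: O_x = 0.
ΣF_y = 0: O_y − 7.1·116 − 700 = 0 → O_y = 1524 N.
ΣM about O: M_O − (7.1·116)·86 − 700·236 − 17150 = 0 → M_O = 253200 N·mm.

O_x = 0, O_y = 1524 N, M_O = 253200 N·mm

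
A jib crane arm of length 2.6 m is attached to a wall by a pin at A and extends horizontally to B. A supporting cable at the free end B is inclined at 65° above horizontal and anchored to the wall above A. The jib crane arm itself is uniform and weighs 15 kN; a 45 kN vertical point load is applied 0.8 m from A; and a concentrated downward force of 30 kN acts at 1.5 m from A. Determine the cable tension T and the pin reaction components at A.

ΣM about A: T·sin65°·2.6 − 15·1.3 − 45·0.8 − 30·1.5 = 0 → T = 100.5/(2.6·0.906308) = 42.6498 ≈ 42.65 kN.
ΣF_x = 0: A_x − T·cos65° = 0 → A_x = 42.6498 × 0.422618 = 18.02 kN.
ΣF_y = 0: A_y + T·sin65° − 15 − 45 − 30 = 0 → A_y = 90 − 42.6498 × 0.906308 = 51.35 kN.

T = 42.65 kN, A_x = 18.02 kN, A_y = 51.35 kN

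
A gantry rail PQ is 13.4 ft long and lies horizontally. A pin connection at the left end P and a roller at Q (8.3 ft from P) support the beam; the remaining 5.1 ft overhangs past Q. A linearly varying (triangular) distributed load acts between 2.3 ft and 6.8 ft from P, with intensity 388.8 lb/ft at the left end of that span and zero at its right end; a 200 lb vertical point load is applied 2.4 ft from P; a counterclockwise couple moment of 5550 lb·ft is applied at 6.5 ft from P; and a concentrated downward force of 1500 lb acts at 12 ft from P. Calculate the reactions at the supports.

Resultant of the triangular load: ½ × 388.8 × 4.5 = 874.8 lb, acting at 3.8 ft from P (one-third of the span from the peak).
Taking moments about P: Q_y·8.3 − (½·388.8·4.5)·3.8 − 200·2.4 + 5550 − 1500·12 = 0 → Q_y = 16254.24/8.3 = 1958.34 ≈ 1958 lb.
ΣF_y = 0: P_y + 1958.34 − ½·388.8·4.5 − 200 − 1500 = 0 → P_y = 616.5 lb.
ΣF_x = 0: no horizontal applied forces, so P_x = 0.

P_x = 0, P_y = 616.5 lb, Q_y = 1958 lb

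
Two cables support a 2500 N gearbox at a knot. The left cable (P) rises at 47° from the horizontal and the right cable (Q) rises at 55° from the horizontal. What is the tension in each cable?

T_P = 1466 N, T_Q = 1743 N

ΣF_x = 0: −T_P·cos47° + T_Q·cos55° = 0 → T_Q = 1.18903·T_P.
ΣF_y = 0: T_P·sin47° + T_Q·sin55° = 2500.
Substitute: T_P·(0.731354 + 1.18903·0.819152) = 2500 → T_P = 1465.97 ≈ 1466 N.
Then T_Q = 1.18903 × 1465.97 = 1743 N.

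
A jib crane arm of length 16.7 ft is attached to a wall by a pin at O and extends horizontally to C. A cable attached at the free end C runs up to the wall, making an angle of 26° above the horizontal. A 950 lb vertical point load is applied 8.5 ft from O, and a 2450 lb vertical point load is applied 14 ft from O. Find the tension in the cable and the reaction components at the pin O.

T = 5788 lb, O_x = 5202 lb, O_y = 862.6 lb

ΣM about O: T·sin26°·16.7 − 950·8.5 − 2450·14 = 0 → T = 42375/(16.7·0.438371) = 5788.31 ≈ 5788 lb.
ΣF_x = 0: O_x − T·cos26° = 0 → O_x = 5788.31 × 0.898794 = 5202 lb.
ΣF_y = 0: O_y + T·sin26° − 950 − 2450 = 0 → O_y = 3400 − 5788.31 × 0.438371 = 862.6 lb.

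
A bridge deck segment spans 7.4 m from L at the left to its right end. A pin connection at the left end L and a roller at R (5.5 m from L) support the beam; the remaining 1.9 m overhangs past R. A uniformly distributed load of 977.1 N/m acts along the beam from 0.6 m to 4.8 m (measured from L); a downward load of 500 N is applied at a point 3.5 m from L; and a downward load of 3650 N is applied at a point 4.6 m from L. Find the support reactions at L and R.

Resultant of the distributed load: 977.1 × 4.2 = 4103.82 N at 2.7 m from L.
Moments about L: R_y·5.5 − (977.1·4.2)·2.7 − 500·3.5 − 3650·4.6 = 0 → R_y = 29620.314/5.5 = 5385.51 ≈ 5386 N.
ΣF_y = 0: L_y + 5385.51 − 977.1·4.2 − 500 − 3650 = 0 → L_y = 2868 N.
ΣF_x = 0: no horizontal applied forces, so L_x = 0.

L_x = 0, L_y = 2868 N, R_y = 5386 N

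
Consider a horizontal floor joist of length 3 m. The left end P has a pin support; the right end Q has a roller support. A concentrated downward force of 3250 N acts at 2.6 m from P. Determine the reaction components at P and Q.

ΣM about P: Q_y·3 − 3250·2.6 = 0 → Q_y = 8450/3 = 2816.67 ≈ 2817 N.
ΣF_y = 0: P_y + 2816.67 − 3250 = 0 → P_y = 433.3 N.
ΣF_x = 0: no horizontal applied forces, so P_x = 0.

P_x = 0, P_y = 433.3 N, Q_y = 2817 N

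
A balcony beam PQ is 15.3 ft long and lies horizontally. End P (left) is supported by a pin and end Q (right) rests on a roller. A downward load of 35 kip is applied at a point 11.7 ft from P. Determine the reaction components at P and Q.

P_x = 0, P_y = 8.235 kip, Q_y = 26.76 kip

ΣM about P: Q_y·15.3 − 35·11.7 = 0 → Q_y = 409.5/15.3 = 26.7647 ≈ 26.76 kip.
ΣF_y = 0: P_y + 26.7647 − 35 = 0 → P_y = 8.235 kip.
ΣF_x = 0: no horizontal applied forces, so P_x = 0.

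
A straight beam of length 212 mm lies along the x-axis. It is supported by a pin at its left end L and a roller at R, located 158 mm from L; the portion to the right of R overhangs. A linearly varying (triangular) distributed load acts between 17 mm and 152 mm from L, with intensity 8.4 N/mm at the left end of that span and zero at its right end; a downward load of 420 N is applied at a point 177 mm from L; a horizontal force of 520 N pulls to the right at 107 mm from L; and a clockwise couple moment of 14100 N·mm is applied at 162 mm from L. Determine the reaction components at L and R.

L_x = -520.0 N, L_y = 204.8 N, R_y = 782.2 N

Resultant of the triangular load: ½ × 8.4 × 135 = 567 N, acting at 62 mm from L (one-third of the span from the peak).
Taking moments about L: R_y·158 − (½·8.4·135)·62 − 420·177 − 14100 = 0 → R_y = 123594/158 = 782.241 ≈ 782.2 N.
ΣF_y = 0: L_y + 782.241 − ½·8.4·135 − 420 = 0 → L_y = 204.8 N.
ΣF_x = 0: L_x + 520 = 0 → L_x = -520.0 N.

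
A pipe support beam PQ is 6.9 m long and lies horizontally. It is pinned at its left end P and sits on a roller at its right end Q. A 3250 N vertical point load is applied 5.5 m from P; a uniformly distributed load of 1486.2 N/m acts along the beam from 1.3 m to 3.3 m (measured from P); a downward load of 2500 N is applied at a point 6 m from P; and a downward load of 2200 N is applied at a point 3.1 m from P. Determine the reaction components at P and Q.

Resultant of the distributed load: 1486.2 × 2 = 2972.4 N at 2.3 m from P.
Moments about P: Q_y·6.9 − 3250·5.5 − (1486.2·2)·2.3 − 2500·6 − 2200·3.1 = 0 → Q_y = 46531.52/6.9 = 6743.7 ≈ 6744 N.
ΣF_y = 0: P_y + 6743.7 − 3250 − 1486.2·2 − 2500 − 2200 = 0 → P_y = 4179 N.
ΣF_x = 0: no horizontal applied forces, so P_x = 0.

P_x = 0, P_y = 4179 N, Q_y = 6744 N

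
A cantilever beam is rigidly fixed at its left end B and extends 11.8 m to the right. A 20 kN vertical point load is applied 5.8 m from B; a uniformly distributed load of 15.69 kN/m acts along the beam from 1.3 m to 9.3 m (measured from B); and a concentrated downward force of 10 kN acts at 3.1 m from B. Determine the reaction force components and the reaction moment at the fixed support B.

Resultant of the distributed load: 15.69 × 8 = 125.52 kN at 5.3 m from B.
ΣF_x = 0: B_x = 0.
ΣF_y = 0: B_y − 20 − 15.69·8 − 10 = 0 → B_y = 155.5 kN.
ΣM about B: M_B − 20·5.8 − (15.69·8)·5.3 − 10·3.1 = 0 → M_B = 812.3 kN·m.

B_x = 0, B_y = 155.5 kN, M_B = 812.3 kN·m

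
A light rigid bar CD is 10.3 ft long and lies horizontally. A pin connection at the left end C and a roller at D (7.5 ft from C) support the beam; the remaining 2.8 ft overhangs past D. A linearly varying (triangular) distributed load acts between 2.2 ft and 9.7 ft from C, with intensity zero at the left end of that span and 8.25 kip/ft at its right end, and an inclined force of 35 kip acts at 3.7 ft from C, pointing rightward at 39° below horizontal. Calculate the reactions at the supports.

C_x = -27.20 kip, C_y = 12.40 kip, D_y = 40.57 kip

Resultant of the triangular load: ½ × 8.25 × 7.5 = 30.9375 kip, acting at 7.2 ft from C (one-third of the span from the peak).
Moments about C: D_y·7.5 − (½·8.25·7.5)·7.2 − 35·sin39°·3.7 = 0 → D_y = 304.247/7.5 = 40.5663 ≈ 40.57 kip.
ΣF_y = 0: C_y + 40.5663 − ½·8.25·7.5 − 35·sin39° = 0 → C_y = 12.40 kip.
ΣF_x = 0: C_x + 35·cos39° = 0 → C_x = -27.20 kip.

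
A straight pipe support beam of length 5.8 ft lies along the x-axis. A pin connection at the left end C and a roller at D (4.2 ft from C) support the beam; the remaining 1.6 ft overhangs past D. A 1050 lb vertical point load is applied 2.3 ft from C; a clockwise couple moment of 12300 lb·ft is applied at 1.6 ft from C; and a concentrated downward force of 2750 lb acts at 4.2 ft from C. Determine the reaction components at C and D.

Moments about C: D_y·4.2 − 1050·2.3 − 12300 − 2750·4.2 = 0 → D_y = 26265/4.2 = 6253.57 ≈ 6254 lb.
ΣF_y = 0: C_y + 6253.57 − 1050 − 2750 = 0 → C_y = -2454 lb.
ΣF_x = 0: no horizontal applied forces, so C_x = 0.

C_x = 0, C_y = -2454 lb, D_y = 6254 lb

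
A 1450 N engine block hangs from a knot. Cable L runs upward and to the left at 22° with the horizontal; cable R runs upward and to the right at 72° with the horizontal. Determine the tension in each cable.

ΣF_x = 0: −T_L·cos22° + T_R·cos72° = 0 → T_R = 3.00043·T_L.
ΣF_y = 0: T_L·sin22° + T_R·sin72° = 1450.
Substitute: T_L·(0.374607 + 3.00043·0.951057) = 1450 → T_L = 449.169 ≈ 449.2 N.
Then T_R = 3.00043 × 449.169 = 1348 N.

T_L = 449.2 N, T_R = 1348 N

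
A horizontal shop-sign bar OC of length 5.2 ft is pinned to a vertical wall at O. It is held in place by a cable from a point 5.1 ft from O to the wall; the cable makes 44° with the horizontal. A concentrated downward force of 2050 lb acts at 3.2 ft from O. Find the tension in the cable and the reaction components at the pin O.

ΣM about O: T·sin44°·5.1 − 2050·3.2 = 0 → T = 6560/(5.1·0.694658) = 1851.67 ≈ 1852 lb.
ΣF_x = 0: O_x − T·cos44° = 0 → O_x = 1851.67 × 0.71934 = 1332 lb.
ΣF_y = 0: O_y + T·sin44° − 2050 = 0 → O_y = 2050 − 1851.67 × 0.694658 = 763.7 lb.

T = 1852 lb, O_x = 1332 lb, O_y = 763.7 lb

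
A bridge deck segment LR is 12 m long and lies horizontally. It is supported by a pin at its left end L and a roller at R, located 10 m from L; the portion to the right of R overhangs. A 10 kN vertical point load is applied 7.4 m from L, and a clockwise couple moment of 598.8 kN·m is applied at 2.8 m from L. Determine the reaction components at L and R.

L_x = 0, L_y = -57.28 kN, R_y = 67.28 kN

ΣM about L: R_y·10 − 10·7.4 − 598.8 = 0 → R_y = 672.8/10 = 67.28 kN.
ΣF_y = 0: L_y + 67.28 − 10 = 0 → L_y = -57.28 kN.
ΣF_x = 0: no horizontal applied forces, so L_x = 0.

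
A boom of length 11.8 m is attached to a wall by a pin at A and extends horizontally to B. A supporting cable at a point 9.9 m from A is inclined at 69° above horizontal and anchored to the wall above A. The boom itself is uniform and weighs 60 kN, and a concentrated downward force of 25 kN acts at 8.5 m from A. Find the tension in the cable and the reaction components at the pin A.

T = 61.29 kN, A_x = 21.97 kN, A_y = 27.78 kN

ΣM about A: T·sin69°·9.9 − 60·5.9 − 25·8.5 = 0 → T = 566.5/(9.9·0.93358) = 61.2933 ≈ 61.29 kN.
ΣF_x = 0: A_x − T·cos69° = 0 → A_x = 61.2933 × 0.358368 = 21.97 kN.
ΣF_y = 0: A_y + T·sin69° − 60 − 25 = 0 → A_y = 85 − 61.2933 × 0.93358 = 27.78 kN.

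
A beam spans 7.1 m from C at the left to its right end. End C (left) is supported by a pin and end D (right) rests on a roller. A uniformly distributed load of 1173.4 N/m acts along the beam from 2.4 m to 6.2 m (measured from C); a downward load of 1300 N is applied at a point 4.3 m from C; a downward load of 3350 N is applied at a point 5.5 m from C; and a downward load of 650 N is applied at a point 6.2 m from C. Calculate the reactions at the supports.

Resultant of the distributed load: 1173.4 × 3.8 = 4458.92 N at 4.3 m from C.
Moments about C: D_y·7.1 − (1173.4·3.8)·4.3 − 1300·4.3 − 3350·5.5 − 650·6.2 = 0 → D_y = 47218.356/7.1 = 6650.47 ≈ 6650 N.
ΣF_y = 0: C_y + 6650.47 − 1173.4·3.8 − 1300 − 3350 − 650 = 0 → C_y = 3108 N.
ΣF_x = 0: no horizontal applied forces, so C_x = 0.

C_x = 0, C_y = 3108 N, D_y = 6650 N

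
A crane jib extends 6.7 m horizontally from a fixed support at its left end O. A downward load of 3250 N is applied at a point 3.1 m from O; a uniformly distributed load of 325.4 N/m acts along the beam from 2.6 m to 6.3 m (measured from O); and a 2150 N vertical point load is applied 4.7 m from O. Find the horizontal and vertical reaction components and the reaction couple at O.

O_x = 0, O_y = 6604 N, M_O = 25540 N·m

Resultant of the distributed load: 325.4 × 3.7 = 1203.98 N at 4.45 m from O.
ΣF_x = 0: O_x = 0.
ΣF_y = 0: O_y − 3250 − 325.4·3.7 − 2150 = 0 → O_y = 6604 N.
ΣM about O: M_O − 3250·3.1 − (325.4·3.7)·4.45 − 2150·4.7 = 0 → M_O = 25540 N·m.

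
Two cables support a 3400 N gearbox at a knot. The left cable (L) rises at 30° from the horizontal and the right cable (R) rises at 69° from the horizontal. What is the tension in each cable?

ΣF_x = 0: −T_L·cos30° + T_R·cos69° = 0 → T_R = 2.41658·T_L.
ΣF_y = 0: T_L·sin30° + T_R·sin69° = 3400.
Substitute: T_L·(0.5 + 2.41658·0.93358) = 3400 → T_L = 1233.64 ≈ 1234 N.
Then T_R = 2.41658 × 1233.64 = 2981 N.

T_L = 1234 N, T_R = 2981 N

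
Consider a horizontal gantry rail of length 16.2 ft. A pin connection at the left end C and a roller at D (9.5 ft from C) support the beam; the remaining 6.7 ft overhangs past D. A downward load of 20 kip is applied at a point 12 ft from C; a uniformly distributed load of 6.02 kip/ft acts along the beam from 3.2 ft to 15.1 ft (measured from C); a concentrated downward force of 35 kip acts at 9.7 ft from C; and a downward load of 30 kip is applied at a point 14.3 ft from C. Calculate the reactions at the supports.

Resultant of the distributed load: 6.02 × 11.9 = 71.638 kip at 9.15 ft from C.
Taking moments about C: D_y·9.5 − 20·12 − (6.02·11.9)·9.15 − 35·9.7 − 30·14.3 = 0 → D_y = 1663.9877/9.5 = 175.157 ≈ 175.2 kip.
ΣF_y = 0: C_y + 175.157 − 20 − 6.02·11.9 − 35 − 30 = 0 → C_y = -18.52 kip.
ΣF_x = 0: no horizontal applied forces, so C_x = 0.

C_x = 0, C_y = -18.52 kip, D_y = 175.2 kip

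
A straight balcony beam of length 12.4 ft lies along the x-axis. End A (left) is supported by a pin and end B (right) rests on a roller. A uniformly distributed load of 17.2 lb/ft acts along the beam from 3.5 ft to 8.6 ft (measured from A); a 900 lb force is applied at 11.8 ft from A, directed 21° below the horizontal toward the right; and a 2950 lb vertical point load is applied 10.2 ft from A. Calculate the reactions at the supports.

A_x = -840.2 lb, A_y = 583.9 lb, B_y = 2776 lb

Resultant of the distributed load: 17.2 × 5.1 = 87.72 lb at 6.05 ft from A.
ΣM about A: B_y·12.4 − (17.2·5.1)·6.05 − 900·sin21°·11.8 − 2950·10.2 = 0 → B_y = 34426.6/12.4 = 2776.34 ≈ 2776 lb.
ΣF_y = 0: A_y + 2776.34 − 17.2·5.1 − 900·sin21° − 2950 = 0 → A_y = 583.9 lb.
ΣF_x = 0: A_x + 900·cos21° = 0 → A_x = -840.2 lb.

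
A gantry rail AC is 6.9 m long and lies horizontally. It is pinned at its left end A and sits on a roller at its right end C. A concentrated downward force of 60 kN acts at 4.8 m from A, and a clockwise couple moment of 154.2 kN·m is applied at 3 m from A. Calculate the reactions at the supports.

A_x = 0, A_y = -4.087 kN, C_y = 64.09 kN

Taking moments about A: C_y·6.9 − 60·4.8 − 154.2 = 0 → C_y = 442.2/6.9 = 64.087 ≈ 64.09 kN.
ΣF_y = 0: A_y + 64.087 − 60 = 0 → A_y = -4.087 kN.
ΣF_x = 0: no horizontal applied forces, so A_x = 0.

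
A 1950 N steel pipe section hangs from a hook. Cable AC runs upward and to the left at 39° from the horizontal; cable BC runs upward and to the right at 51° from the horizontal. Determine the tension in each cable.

ΣF_x = 0: −T_AC·cos39° + T_BC·cos51° = 0 → T_BC = 1.2349·T_AC.
ΣF_y = 0: T_AC·sin39° + T_BC·sin51° = 1950.
Substitute: T_AC·(0.62932 + 1.2349·0.777146) = 1950 → T_AC = 1227.17 ≈ 1227 N.
Then T_BC = 1.2349 × 1227.17 = 1515 N.

T_AC = 1227 N, T_BC = 1515 N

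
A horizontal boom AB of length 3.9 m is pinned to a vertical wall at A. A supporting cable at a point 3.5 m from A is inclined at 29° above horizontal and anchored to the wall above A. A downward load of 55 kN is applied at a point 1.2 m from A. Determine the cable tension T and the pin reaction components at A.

T = 38.90 kN, A_x = 34.02 kN, A_y = 36.14 kN

ΣM about A: T·sin29°·3.5 − 55·1.2 = 0 → T = 66/(3.5·0.48481) = 38.8959 ≈ 38.90 kN.
ΣF_x = 0: A_x − T·cos29° = 0 → A_x = 38.8959 × 0.87462 = 34.02 kN.
ΣF_y = 0: A_y + T·sin29° − 55 = 0 → A_y = 55 − 38.8959 × 0.48481 = 36.14 kN.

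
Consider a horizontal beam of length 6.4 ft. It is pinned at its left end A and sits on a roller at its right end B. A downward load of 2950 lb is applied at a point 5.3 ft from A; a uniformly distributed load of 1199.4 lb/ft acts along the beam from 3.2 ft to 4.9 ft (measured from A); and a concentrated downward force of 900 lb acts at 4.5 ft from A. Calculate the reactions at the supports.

Resultant of the distributed load: 1199.4 × 1.7 = 2038.98 lb at 4.05 ft from A.
Taking moments about A: B_y·6.4 − 2950·5.3 − (1199.4·1.7)·4.05 − 900·4.5 = 0 → B_y = 27942.869/6.4 = 4366.07 ≈ 4366 lb.
ΣF_y = 0: A_y + 4366.07 − 2950 − 1199.4·1.7 − 900 = 0 → A_y = 1523 lb.
ΣF_x = 0: no horizontal applied forces, so A_x = 0.

A_x = 0, A_y = 1523 lb, B_y = 4366 lb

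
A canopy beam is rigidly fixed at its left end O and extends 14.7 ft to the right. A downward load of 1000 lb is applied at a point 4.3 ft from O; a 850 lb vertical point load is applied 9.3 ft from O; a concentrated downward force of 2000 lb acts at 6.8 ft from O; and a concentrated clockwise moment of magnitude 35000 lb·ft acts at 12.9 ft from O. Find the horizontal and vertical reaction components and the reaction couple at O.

ΣF_x = 0: O_x = 0.
ΣF_y = 0: O_y − 1000 − 850 − 2000 = 0 → O_y = 3850 lb.
ΣM about O: M_O − 1000·4.3 − 850·9.3 − 2000·6.8 − 35000 = 0 → M_O = 60800 lb·ft.

O_x = 0, O_y = 3850 lb, M_O = 60800 lb·ft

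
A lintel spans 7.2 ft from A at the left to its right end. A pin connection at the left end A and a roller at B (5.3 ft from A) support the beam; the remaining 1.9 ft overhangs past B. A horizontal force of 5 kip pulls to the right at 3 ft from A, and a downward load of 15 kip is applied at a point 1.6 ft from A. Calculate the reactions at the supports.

A_x = -5.000 kip, A_y = 10.47 kip, B_y = 4.528 kip

ΣM about A: B_y·5.3 − 15·1.6 = 0 → B_y = 24/5.3 = 4.5283 ≈ 4.528 kip.
ΣF_y = 0: A_y + 4.5283 − 15 = 0 → A_y = 10.47 kip.
ΣF_x = 0: A_x + 5 = 0 → A_x = -5.000 kip.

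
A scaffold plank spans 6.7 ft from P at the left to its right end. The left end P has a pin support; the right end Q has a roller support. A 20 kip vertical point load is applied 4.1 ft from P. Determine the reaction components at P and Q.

P_x = 0, P_y = 7.761 kip, Q_y = 12.24 kip

ΣM about P: Q_y·6.7 − 20·4.1 = 0 → Q_y = 82/6.7 = 12.2388 ≈ 12.24 kip.
ΣF_y = 0: P_y + 12.2388 − 20 = 0 → P_y = 7.761 kip.
ΣF_x = 0: no horizontal applied forces, so P_x = 0.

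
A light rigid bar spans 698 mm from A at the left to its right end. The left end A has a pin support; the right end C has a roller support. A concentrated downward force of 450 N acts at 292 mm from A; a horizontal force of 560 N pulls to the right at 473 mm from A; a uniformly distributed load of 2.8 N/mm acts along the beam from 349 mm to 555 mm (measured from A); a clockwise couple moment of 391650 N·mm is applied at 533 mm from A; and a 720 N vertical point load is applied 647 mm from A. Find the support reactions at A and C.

A_x = -560.0 N, A_y = -43.46 N, C_y = 1790 N

Resultant of the distributed load: 2.8 × 206 = 576.8 N at 452 mm from A.
Moments about A: C_y·698 − 450·292 − (2.8·206)·452 − 391650 − 720·647 = 0 → C_y = 1249603.6/698 = 1790.26 ≈ 1790 N.
ΣF_y = 0: A_y + 1790.26 − 450 − 2.8·206 − 720 = 0 → A_y = -43.46 N.
ΣF_x = 0: A_x + 560 = 0 → A_x = -560.0 N.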